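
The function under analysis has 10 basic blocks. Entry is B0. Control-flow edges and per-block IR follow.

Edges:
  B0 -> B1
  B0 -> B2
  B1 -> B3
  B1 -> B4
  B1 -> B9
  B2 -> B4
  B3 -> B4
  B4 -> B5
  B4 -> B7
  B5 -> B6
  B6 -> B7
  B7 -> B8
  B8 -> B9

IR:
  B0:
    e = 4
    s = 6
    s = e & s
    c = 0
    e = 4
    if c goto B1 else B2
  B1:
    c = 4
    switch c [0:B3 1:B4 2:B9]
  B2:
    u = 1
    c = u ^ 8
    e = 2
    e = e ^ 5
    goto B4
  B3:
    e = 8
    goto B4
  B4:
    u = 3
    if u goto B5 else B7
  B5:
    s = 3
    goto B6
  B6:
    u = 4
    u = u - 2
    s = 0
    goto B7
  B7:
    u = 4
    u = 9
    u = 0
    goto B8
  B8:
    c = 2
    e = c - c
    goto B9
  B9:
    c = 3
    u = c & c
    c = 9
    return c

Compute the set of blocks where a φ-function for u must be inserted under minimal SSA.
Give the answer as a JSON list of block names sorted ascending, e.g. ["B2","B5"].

idom tree: B1←B0 B2←B0 B3←B1 B4←B0 B5←B4 B6←B5 B7←B4 B8←B7 B9←B0
Join-block Dom:
  B4: preds {B1,B2,B3}: {B0,B1} ∩ {B0,B2} ∩ {B0,B1,B3} = {B0}; idom=B0
  B7: preds {B4,B6}: {B0,B4} ∩ {B0,B4,B5,B6} = {B0,B4}; idom=B4
  B9: preds {B1,B8}: {B0,B1} ∩ {B0,B4,B7,B8} = {B0}; idom=B0

Frontier:
  join B4 pred B1: B1 stop@B0
  join B4 pred B2: B2 stop@B0
  join B4 pred B3: B3→B1 stop@B0
  join B7 pred B4: · stop@B4
  join B7 pred B6: B6→B5 stop@B4
  join B9 pred B1: B1 stop@B0
  join B9 pred B8: B8→B7→B4 stop@B0
  B0: DF=∅
  B1: DF={B4,B9}
  B2: DF={B4}
  B3: DF={B4}
  B4: DF={B9}
  B5: DF={B7}
  B6: DF={B7}
  B7: DF={B9}
  B8: DF={B9}
  B9: DF=∅

φ for u: defs {B2,B4,B6,B7,B9}
  DF⁺ = {B4,B7,B9}

Answer: ["B4", "B7", "B9"]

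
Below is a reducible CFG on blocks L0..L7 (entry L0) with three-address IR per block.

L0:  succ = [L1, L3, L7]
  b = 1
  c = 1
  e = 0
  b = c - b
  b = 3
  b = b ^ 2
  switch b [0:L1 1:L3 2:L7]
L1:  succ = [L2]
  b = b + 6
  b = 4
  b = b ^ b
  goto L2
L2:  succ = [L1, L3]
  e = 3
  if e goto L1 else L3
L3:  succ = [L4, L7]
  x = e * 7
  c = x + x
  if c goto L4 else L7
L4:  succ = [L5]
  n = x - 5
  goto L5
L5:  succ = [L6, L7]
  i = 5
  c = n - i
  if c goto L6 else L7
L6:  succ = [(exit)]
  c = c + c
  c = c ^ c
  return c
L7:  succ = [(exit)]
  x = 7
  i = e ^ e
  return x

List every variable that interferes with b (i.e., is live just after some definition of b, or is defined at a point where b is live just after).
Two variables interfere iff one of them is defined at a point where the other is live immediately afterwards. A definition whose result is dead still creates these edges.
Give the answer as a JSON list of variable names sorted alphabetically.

def/use:
  L0: {b,c,e} / ∅
  L1: {b} / {b}
  L2: {e} / ∅
  L3: {c,x} / {e}
  L4: {n} / {x}
  L5: {c,i} / {n}
  L6: {c} / {c}
  L7: {i,x} / {e}

Liveness:
  L0: in=∅ out={b,e}
  L1: in={b} out={b}
  L2: in={b} out={b,e}
  L3: in={e} out={e,x}
  L4: in={e,x} out={e,n}
  L5: in={e,n} out={c,e}
  L6: in={c} out=∅
  L7: in={e} out=∅

Interfere edges:
  b — {c,e}
  c — {b,e,x}
  e — {b,c,i,n,x}
  i — {e,n,x}
  n — {e,i}
  x — {c,e,i}

N(b) = ["c", "e"]

Answer: ["c", "e"]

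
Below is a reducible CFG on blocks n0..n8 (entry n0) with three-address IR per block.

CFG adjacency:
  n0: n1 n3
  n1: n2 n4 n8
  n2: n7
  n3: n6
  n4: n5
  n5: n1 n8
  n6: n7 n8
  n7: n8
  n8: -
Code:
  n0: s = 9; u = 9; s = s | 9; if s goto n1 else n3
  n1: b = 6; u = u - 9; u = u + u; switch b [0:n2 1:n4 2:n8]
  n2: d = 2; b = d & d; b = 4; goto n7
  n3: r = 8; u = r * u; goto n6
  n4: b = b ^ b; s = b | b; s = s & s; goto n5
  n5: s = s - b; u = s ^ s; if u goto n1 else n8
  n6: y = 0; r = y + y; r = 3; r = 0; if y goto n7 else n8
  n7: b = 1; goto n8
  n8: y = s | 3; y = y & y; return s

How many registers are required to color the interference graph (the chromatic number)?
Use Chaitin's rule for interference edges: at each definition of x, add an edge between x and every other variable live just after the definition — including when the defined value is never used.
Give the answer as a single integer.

Per-block:
  n0 def {s,u} use ∅
  n1 def {b,u} use {u}
  n2 def {b,d} use ∅
  n3 def {r,u} use {u}
  n4 def {b,s} use {b}
  n5 def {s,u} use {b,s}
  n6 def {r,y} use ∅
  n7 def {b} use ∅
  n8 def {y} use {s}

Liveness:
  live n0: ∅→{s,u}
  live n1: {s,u}→{b,s}
  live n2: {s}→{s}
  live n3: {s,u}→{s}
  live n4: {b}→{b,s}
  live n5: {b,s}→{s,u}
  live n6: {s}→{s}
  live n7: {s}→{s}
  live n8: {s}→∅

Interfere edges:
  b: {s,u}
  d: {s}
  r: {s,u,y}
  s: {b,d,r,u,y}
  u: {b,r,s}
  y: {r,s}

Colouring:
  lower bound: {b,s,u} mutually conflict ⇒ χ ≥ 3
  assign b→c1 d→c1 r→c1 s→c0 u→c2 y→c2 — no edge inside a register ⇒ χ ≤ 3
  χ = 3

Answer: 3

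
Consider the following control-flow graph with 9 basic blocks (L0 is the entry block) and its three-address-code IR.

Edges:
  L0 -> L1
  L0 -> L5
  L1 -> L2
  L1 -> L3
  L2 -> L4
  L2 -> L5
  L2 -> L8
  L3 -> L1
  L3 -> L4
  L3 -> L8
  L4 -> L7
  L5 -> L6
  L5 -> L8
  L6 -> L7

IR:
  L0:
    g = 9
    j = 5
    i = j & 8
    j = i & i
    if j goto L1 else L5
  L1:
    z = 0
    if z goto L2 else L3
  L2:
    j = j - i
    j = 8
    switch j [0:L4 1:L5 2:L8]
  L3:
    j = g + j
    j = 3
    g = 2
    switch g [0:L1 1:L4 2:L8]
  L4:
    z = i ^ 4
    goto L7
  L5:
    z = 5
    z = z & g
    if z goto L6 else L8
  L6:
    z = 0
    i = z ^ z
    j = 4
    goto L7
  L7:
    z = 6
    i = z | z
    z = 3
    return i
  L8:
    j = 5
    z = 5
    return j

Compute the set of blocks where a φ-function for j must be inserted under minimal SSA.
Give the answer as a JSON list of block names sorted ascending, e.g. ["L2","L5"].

Answer: ["L1", "L4", "L5", "L7", "L8"]

Working:
idom tree: L1←L0 L2←L1 L3←L1 L4←L1 L5←L0 L6←L5 L7←L0 L8←L0
Dom∩ at merges:
  L1: preds {L0,L3}: {L0} ∩ {L0,L1,L3} = {L0}; idom=L0
  L4: preds {L2,L3}: {L0,L1,L2} ∩ {L0,L1,L3} = {L0,L1}; idom=L1
  L5: preds {L0,L2}: {L0} ∩ {L0,L1,L2} = {L0}; idom=L0
  L7: preds {L4,L6}: {L0,L1,L4} ∩ {L0,L5,L6} = {L0}; idom=L0
  L8: preds {L2,L3,L5}: {L0,L1,L2} ∩ {L0,L1,L3} ∩ {L0,L5} = {L0}; idom=L0

DF walk-up:
  join L1 pred L0: · stop@L0
  join L1 pred L3: L3→L1 stop@L0
  join L4 pred L2: L2 stop@L1
  join L4 pred L3: L3 stop@L1
  join L5 pred L0: · stop@L0
  join L5 pred L2: L2→L1 stop@L0
  join L7 pred L4: L4→L1 stop@L0
  join L7 pred L6: L6→L5 stop@L0
  join L8 pred L2: L2→L1 stop@L0
  join L8 pred L3: L3→L1 stop@L0
  join L8 pred L5: L5 stop@L0
  L0 → ∅
  L1 → {L1,L5,L7,L8}
  L2 → {L4,L5,L8}
  L3 → {L1,L4,L8}
  L4 → {L7}
  L5 → {L7,L8}
  L6 → {L7}
  L7 → ∅
  L8 → ∅

φ for j: defs {L0,L2,L3,L6,L8}
  DF⁺ = {L1,L4,L5,L7,L8}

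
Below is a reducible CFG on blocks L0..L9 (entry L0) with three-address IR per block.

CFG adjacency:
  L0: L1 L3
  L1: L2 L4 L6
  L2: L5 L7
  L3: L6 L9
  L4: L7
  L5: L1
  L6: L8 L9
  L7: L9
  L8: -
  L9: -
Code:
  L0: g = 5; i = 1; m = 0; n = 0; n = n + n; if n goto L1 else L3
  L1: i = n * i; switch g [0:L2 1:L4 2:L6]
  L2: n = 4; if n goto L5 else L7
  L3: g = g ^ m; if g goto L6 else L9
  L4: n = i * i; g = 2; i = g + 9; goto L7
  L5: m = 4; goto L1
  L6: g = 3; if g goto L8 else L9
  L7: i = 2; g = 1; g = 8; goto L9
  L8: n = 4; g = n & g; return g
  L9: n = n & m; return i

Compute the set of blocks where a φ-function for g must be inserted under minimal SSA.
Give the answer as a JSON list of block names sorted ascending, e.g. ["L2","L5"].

idom tree: L1←L0 L2←L1 L3←L0 L4←L1 L5←L2 L6←L0 L7←L1 L8←L6 L9←L0
Dom at joins:
  L1: preds {L0,L5}: {L0} ∩ {L0,L1,L2,L5} = {L0}; idom=L0
  L6: preds {L1,L3}: {L0,L1} ∩ {L0,L3} = {L0}; idom=L0
  L7: preds {L2,L4}: {L0,L1,L2} ∩ {L0,L1,L4} = {L0,L1}; idom=L1
  L9: preds {L3,L6,L7}: {L0,L3} ∩ {L0,L6} ∩ {L0,L1,L7} = {L0}; idom=L0

DF derivation:
  join L1 pred L0: · stop@L0
  join L1 pred L5: L5→L2→L1 stop@L0
  join L6 pred L1: L1 stop@L0
  join L6 pred L3: L3 stop@L0
  join L7 pred L2: L2 stop@L1
  join L7 pred L4: L4 stop@L1
  join L9 pred L3: L3 stop@L0
  join L9 pred L6: L6 stop@L0
  join L9 pred L7: L7→L1 stop@L0
  L0: DF=∅
  L1: DF={L1,L6,L9}
  L2: DF={L1,L7}
  L3: DF={L6,L9}
  L4: DF={L7}
  L5: DF={L1}
  L6: DF={L9}
  L7: DF={L9}
  L8: DF=∅
  L9: DF=∅

φ for g: defs {L0,L3,L4,L6,L7,L8}
  DF⁺ = {L6,L7,L9}

Answer: ["L6", "L7", "L9"]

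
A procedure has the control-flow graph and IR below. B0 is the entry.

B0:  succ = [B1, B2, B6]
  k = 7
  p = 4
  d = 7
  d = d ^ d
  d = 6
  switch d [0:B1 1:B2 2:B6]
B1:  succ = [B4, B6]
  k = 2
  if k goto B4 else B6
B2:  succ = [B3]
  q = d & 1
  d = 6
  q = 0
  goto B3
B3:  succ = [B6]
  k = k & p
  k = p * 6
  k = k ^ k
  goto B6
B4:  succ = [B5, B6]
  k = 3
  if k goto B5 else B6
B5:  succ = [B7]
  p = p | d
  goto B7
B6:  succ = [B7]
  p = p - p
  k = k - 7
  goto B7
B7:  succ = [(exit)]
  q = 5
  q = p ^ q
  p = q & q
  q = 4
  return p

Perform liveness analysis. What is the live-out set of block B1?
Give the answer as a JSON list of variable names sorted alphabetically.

def/use:
  B0 def {d,k,p} use ∅
  B1 def {k} use ∅
  B2 def {d,q} use {d}
  B3 def {k} use {k,p}
  B4 def {k} use ∅
  B5 def {p} use {d,p}
  B6 def {k,p} use {k,p}
  B7 def {p,q} use {p}

Backward fixpoint:
  live B0: ∅→{d,k,p}
  live B1: {d,p}→{d,k,p}
  live B2: {d,k,p}→{k,p}
  live B3: {k,p}→{k,p}
  live B4: {d,p}→{d,k,p}
  live B5: {d,p}→{p}
  live B6: {k,p}→{p}
  live B7: {p}→∅

live-out(B1) = ["d", "k", "p"]

Answer: ["d", "k", "p"]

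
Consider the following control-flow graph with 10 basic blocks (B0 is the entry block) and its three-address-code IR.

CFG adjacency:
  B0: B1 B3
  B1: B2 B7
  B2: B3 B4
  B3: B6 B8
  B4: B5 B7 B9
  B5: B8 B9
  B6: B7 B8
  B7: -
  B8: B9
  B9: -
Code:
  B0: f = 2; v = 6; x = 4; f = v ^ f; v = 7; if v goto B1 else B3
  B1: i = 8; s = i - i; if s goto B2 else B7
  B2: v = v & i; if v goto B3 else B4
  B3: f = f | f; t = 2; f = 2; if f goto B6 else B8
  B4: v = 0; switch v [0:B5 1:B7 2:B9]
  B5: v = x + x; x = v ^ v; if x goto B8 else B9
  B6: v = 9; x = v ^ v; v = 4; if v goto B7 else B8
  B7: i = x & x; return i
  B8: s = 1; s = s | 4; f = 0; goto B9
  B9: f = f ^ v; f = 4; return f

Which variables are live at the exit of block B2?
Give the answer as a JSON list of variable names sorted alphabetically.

Answer: ["f", "v", "x"]

Derivation:
Block summaries:
  B0: {f,v,x} / ∅
  B1: {i,s} / ∅
  B2: {v} / {i,v}
  B3: {f,t} / {f}
  B4: {v} / ∅
  B5: {v,x} / {x}
  B6: {v,x} / ∅
  B7: {i} / {x}
  B8: {f,s} / ∅
  B9: {f} / {f,v}

Liveness:
  B0 li=∅ lo={f,v,x}
  B1 li={f,v,x} lo={f,i,v,x}
  B2 li={f,i,v,x} lo={f,v,x}
  B3 li={f,v} lo={v}
  B4 li={f,x} lo={f,v,x}
  B5 li={f,x} lo={f,v}
  B6 li=∅ lo={v,x}
  B7 li={x} lo=∅
  B8 li={v} lo={f,v}
  B9 li={f,v} lo=∅

live-out(B2) = ["f", "v", "x"]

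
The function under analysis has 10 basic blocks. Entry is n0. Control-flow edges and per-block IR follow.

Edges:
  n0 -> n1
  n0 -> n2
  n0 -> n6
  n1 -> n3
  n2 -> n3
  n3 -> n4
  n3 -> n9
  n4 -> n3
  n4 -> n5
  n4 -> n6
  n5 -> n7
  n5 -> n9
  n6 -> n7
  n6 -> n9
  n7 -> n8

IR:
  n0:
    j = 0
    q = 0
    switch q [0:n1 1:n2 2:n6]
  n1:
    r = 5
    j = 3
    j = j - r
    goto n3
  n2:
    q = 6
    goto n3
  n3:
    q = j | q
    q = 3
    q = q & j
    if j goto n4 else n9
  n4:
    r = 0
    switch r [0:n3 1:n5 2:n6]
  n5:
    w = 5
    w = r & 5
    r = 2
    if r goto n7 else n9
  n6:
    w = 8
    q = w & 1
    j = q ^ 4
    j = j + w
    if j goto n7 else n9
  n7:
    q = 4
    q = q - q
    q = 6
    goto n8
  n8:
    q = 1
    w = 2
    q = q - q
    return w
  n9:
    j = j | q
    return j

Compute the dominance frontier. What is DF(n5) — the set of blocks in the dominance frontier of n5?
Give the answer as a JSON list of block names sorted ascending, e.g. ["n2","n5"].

Answer: ["n7", "n9"]

Working:
idom tree: n1←n0 n2←n0 n3←n0 n4←n3 n5←n4 n6←n0 n7←n0 n8←n7 n9←n0
Dom at joins:
  n3: preds {n1,n2,n4}: {n0,n1} ∩ {n0,n2} ∩ {n0,n3,n4} = {n0}; idom=n0
  n6: preds {n0,n4}: {n0} ∩ {n0,n3,n4} = {n0}; idom=n0
  n7: preds {n5,n6}: {n0,n3,n4,n5} ∩ {n0,n6} = {n0}; idom=n0
  n9: preds {n3,n5,n6}: {n0,n3} ∩ {n0,n3,n4,n5} ∩ {n0,n6} = {n0}; idom=n0

Frontier:
  join n3 pred n1: n1 stop@n0
  join n3 pred n2: n2 stop@n0
  join n3 pred n4: n4→n3 stop@n0
  join n6 pred n0: · stop@n0
  join n6 pred n4: n4→n3 stop@n0
  join n7 pred n5: n5→n4→n3 stop@n0
  join n7 pred n6: n6 stop@n0
  join n9 pred n3: n3 stop@n0
  join n9 pred n5: n5→n4→n3 stop@n0
  join n9 pred n6: n6 stop@n0
  DF(n0)=∅
  DF(n1)={n3}
  DF(n2)={n3}
  DF(n3)={n3,n6,n7,n9}
  DF(n4)={n3,n6,n7,n9}
  DF(n5)={n7,n9}
  DF(n6)={n7,n9}
  DF(n7)=∅
  DF(n8)=∅
  DF(n9)=∅

DF(n5) = ["n7", "n9"]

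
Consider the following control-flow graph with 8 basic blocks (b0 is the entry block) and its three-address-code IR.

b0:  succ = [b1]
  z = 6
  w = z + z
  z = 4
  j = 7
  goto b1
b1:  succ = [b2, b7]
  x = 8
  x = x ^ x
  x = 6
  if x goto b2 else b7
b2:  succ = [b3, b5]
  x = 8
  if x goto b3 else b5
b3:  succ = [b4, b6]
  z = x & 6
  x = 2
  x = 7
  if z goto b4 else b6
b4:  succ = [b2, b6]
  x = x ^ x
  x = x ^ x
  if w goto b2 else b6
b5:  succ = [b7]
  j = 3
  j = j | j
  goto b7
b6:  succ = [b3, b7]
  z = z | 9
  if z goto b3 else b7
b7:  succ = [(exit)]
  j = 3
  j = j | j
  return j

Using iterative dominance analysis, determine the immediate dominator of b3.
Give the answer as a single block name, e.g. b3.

Answer: b2

Working:
idom tree: b1←b0 b2←b1 b3←b2 b4←b3 b5←b2 b6←b3 b7←b1
Dom∩ at merges:
  b2: preds {b1,b4}: {b0,b1} ∩ {b0,b1,b2,b3,b4} = {b0,b1}; idom=b1
  b3: preds {b2,b6}: {b0,b1,b2} ∩ {b0,b1,b2,b3,b6} = {b0,b1,b2}; idom=b2
  b6: preds {b3,b4}: {b0,b1,b2,b3} ∩ {b0,b1,b2,b3,b4} = {b0,b1,b2,b3}; idom=b3
  b7: preds {b1,b5,b6}: {b0,b1} ∩ {b0,b1,b2,b5} ∩ {b0,b1,b2,b3,b6} = {b0,b1}; idom=b1

idom(b3) = b2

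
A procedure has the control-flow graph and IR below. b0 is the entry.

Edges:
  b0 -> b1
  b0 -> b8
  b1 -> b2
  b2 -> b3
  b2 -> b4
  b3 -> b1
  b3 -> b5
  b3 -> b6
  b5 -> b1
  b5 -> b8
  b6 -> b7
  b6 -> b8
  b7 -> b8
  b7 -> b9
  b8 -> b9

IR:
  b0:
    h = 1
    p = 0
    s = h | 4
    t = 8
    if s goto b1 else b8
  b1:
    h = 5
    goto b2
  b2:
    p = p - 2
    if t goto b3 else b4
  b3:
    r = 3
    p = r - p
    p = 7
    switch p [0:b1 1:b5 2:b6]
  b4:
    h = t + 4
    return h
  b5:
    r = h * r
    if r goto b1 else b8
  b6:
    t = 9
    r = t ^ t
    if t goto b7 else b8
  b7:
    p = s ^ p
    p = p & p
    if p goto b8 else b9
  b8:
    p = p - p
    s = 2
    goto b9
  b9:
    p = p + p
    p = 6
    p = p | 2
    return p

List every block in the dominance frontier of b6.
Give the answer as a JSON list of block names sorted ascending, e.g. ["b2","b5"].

idom tree: b1←b0 b2←b1 b3←b2 b4←b2 b5←b3 b6←b3 b7←b6 b8←b0 b9←b0
Dom∩ at merges:
  b1: preds {b0,b3,b5}: {b0} ∩ {b0,b1,b2,b3} ∩ {b0,b1,b2,b3,b5} = {b0}; idom=b0
  b8: preds {b0,b5,b6,b7}: {b0} ∩ {b0,b1,b2,b3,b5} ∩ {b0,b1,b2,b3,b6} ∩ {b0,b1,b2,b3,b6,b7} = {b0}; idom=b0
  b9: preds {b7,b8}: {b0,b1,b2,b3,b6,b7} ∩ {b0,b8} = {b0}; idom=b0

Frontier:
  join b1 pred b0: · stop@b0
  join b1 pred b3: b3→b2→b1 stop@b0
  join b1 pred b5: b5→b3→b2→b1 stop@b0
  join b8 pred b0: · stop@b0
  join b8 pred b5: b5→b3→b2→b1 stop@b0
  join b8 pred b6: b6→b3→b2→b1 stop@b0
  join b8 pred b7: b7→b6→b3→b2→b1 stop@b0
  join b9 pred b7: b7→b6→b3→b2→b1 stop@b0
  join b9 pred b8: b8 stop@b0
  b0 → ∅
  b1 → {b1,b8,b9}
  b2 → {b1,b8,b9}
  b3 → {b1,b8,b9}
  b4 → ∅
  b5 → {b1,b8}
  b6 → {b8,b9}
  b7 → {b8,b9}
  b8 → {b9}
  b9 → ∅

DF(b6) = ["b8", "b9"]

Answer: ["b8", "b9"]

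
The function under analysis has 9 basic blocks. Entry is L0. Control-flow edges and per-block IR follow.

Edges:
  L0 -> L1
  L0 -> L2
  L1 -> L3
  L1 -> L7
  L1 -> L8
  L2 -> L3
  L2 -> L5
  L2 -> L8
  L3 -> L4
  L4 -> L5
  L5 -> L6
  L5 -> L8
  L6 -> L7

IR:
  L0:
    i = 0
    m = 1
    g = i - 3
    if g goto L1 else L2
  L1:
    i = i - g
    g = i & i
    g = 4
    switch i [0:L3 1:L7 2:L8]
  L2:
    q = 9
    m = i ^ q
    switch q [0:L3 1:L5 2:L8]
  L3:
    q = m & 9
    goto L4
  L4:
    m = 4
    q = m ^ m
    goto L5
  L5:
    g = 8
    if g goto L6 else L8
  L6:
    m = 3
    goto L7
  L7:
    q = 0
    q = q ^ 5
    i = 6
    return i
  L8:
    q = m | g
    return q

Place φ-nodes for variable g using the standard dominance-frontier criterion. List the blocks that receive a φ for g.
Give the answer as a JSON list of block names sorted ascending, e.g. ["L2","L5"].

idom tree: L1←L0 L2←L0 L3←L0 L4←L3 L5←L0 L6←L5 L7←L0 L8←L0
Join-block Dom:
  L3: preds {L1,L2}: {L0,L1} ∩ {L0,L2} = {L0}; idom=L0
  L5: preds {L2,L4}: {L0,L2} ∩ {L0,L3,L4} = {L0}; idom=L0
  L7: preds {L1,L6}: {L0,L1} ∩ {L0,L5,L6} = {L0}; idom=L0
  L8: preds {L1,L2,L5}: {L0,L1} ∩ {L0,L2} ∩ {L0,L5} = {L0}; idom=L0

DF walk-up:
  join L3 pred L1: L1 stop@L0
  join L3 pred L2: L2 stop@L0
  join L5 pred L2: L2 stop@L0
  join L5 pred L4: L4→L3 stop@L0
  join L7 pred L1: L1 stop@L0
  join L7 pred L6: L6→L5 stop@L0
  join L8 pred L1: L1 stop@L0
  join L8 pred L2: L2 stop@L0
  join L8 pred L5: L5 stop@L0
  L0: DF=∅
  L1: DF={L3,L7,L8}
  L2: DF={L3,L5,L8}
  L3: DF={L5}
  L4: DF={L5}
  L5: DF={L7,L8}
  L6: DF={L7}
  L7: DF=∅
  L8: DF=∅

φ for g: defs {L0,L1,L5}
  DF⁺ = {L3,L5,L7,L8}

Answer: ["L3", "L5", "L7", "L8"]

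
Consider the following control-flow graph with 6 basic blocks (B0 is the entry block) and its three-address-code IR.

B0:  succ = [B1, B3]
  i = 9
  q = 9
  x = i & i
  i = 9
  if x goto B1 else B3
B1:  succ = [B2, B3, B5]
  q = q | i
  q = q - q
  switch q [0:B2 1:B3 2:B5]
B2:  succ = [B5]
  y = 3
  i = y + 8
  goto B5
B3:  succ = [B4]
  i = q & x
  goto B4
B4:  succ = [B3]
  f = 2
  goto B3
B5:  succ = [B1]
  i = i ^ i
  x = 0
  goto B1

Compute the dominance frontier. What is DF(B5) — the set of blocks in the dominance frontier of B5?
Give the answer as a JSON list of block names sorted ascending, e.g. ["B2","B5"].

Answer: ["B1"]

Working:
idom tree: B1←B0 B2←B1 B3←B0 B4←B3 B5←B1
Dom∩ at merges:
  B1: preds {B0,B5}: {B0} ∩ {B0,B1,B5} = {B0}; idom=B0
  B3: preds {B0,B1,B4}: {B0} ∩ {B0,B1} ∩ {B0,B3,B4} = {B0}; idom=B0
  B5: preds {B1,B2}: {B0,B1} ∩ {B0,B1,B2} = {B0,B1}; idom=B1

DF walk-up:
  join B1 pred B0: · stop@B0
  join B1 pred B5: B5→B1 stop@B0
  join B3 pred B0: · stop@B0
  join B3 pred B1: B1 stop@B0
  join B3 pred B4: B4→B3 stop@B0
  join B5 pred B1: · stop@B1
  join B5 pred B2: B2 stop@B1
  B0: DF=∅
  B1: DF={B1,B3}
  B2: DF={B5}
  B3: DF={B3}
  B4: DF={B3}
  B5: DF={B1}

DF(B5) = ["B1"]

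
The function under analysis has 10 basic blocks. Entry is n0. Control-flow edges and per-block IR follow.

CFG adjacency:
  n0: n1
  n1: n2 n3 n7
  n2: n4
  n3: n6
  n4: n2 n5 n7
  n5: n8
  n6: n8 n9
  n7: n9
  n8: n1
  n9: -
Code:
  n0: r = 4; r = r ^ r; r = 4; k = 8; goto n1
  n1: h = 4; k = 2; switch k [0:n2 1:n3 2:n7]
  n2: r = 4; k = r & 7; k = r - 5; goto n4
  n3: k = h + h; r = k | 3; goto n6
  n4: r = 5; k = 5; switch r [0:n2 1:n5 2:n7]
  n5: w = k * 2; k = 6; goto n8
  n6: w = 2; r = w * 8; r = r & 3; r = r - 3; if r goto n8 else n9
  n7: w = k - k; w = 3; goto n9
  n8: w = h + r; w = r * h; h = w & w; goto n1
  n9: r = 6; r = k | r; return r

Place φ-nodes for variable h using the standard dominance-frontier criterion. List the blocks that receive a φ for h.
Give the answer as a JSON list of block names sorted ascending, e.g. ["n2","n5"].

Answer: ["n1"]

Working:
idom tree: n1←n0 n2←n1 n3←n1 n4←n2 n5←n4 n6←n3 n7←n1 n8←n1 n9←n1
Join-block Dom:
  n1: preds {n0,n8}: {n0} ∩ {n0,n1,n8} = {n0}; idom=n0
  n2: preds {n1,n4}: {n0,n1} ∩ {n0,n1,n2,n4} = {n0,n1}; idom=n1
  n7: preds {n1,n4}: {n0,n1} ∩ {n0,n1,n2,n4} = {n0,n1}; idom=n1
  n8: preds {n5,n6}: {n0,n1,n2,n4,n5} ∩ {n0,n1,n3,n6} = {n0,n1}; idom=n1
  n9: preds {n6,n7}: {n0,n1,n3,n6} ∩ {n0,n1,n7} = {n0,n1}; idom=n1

DF derivation:
  join n1 pred n0: · stop@n0
  join n1 pred n8: n8→n1 stop@n0
  join n2 pred n1: · stop@n1
  join n2 pred n4: n4→n2 stop@n1
  join n7 pred n1: · stop@n1
  join n7 pred n4: n4→n2 stop@n1
  join n8 pred n5: n5→n4→n2 stop@n1
  join n8 pred n6: n6→n3 stop@n1
  join n9 pred n6: n6→n3 stop@n1
  join n9 pred n7: n7 stop@n1
  DF(n0)=∅
  DF(n1)={n1}
  DF(n2)={n2,n7,n8}
  DF(n3)={n8,n9}
  DF(n4)={n2,n7,n8}
  DF(n5)={n8}
  DF(n6)={n8,n9}
  DF(n7)={n9}
  DF(n8)={n1}
  DF(n9)=∅

φ for h: defs {n1,n8}
  DF⁺ = {n1}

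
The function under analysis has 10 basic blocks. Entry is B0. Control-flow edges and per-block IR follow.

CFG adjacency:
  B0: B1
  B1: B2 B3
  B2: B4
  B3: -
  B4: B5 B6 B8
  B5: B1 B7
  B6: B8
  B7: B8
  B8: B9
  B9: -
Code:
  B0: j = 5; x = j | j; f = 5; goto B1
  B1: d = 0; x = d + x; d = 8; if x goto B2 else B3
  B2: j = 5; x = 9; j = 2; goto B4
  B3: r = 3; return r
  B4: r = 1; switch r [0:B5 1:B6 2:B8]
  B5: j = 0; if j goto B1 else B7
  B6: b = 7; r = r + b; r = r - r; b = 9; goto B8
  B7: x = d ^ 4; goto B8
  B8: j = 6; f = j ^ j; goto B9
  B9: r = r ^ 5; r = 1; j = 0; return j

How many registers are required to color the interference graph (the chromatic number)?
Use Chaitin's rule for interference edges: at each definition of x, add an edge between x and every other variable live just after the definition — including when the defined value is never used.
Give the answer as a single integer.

Answer: 4

Analysis:
def/use:
  B0 def {f,j,x} use ∅
  B1 def {d,x} use {x}
  B2 def {j,x} use ∅
  B3 def {r} use ∅
  B4 def {r} use ∅
  B5 def {j} use ∅
  B6 def {b,r} use {r}
  B7 def {x} use {d}
  B8 def {f,j} use ∅
  B9 def {j,r} use {r}

Live sets:
  B0 li=∅ lo={x}
  B1 li={x} lo={d}
  B2 li={d} lo={d,x}
  B3 li=∅ lo=∅
  B4 li={d,x} lo={d,r,x}
  B5 li={d,r,x} lo={d,r,x}
  B6 li={r} lo={r}
  B7 li={d,r} lo={r}
  B8 li={r} lo={r}
  B9 li={r} lo=∅

Interference:
  b: {r}
  d: {j,r,x}
  f: {r,x}
  j: {d,r,x}
  r: {b,d,f,j,x}
  x: {d,f,j,r}

Chromatic number:
  lower bound: {d,j,r,x} mutually conflict ⇒ χ ≥ 4
  4-colouring: R0={r}  R1={b,x}  R2={d,f}  R3={j}
  χ = 4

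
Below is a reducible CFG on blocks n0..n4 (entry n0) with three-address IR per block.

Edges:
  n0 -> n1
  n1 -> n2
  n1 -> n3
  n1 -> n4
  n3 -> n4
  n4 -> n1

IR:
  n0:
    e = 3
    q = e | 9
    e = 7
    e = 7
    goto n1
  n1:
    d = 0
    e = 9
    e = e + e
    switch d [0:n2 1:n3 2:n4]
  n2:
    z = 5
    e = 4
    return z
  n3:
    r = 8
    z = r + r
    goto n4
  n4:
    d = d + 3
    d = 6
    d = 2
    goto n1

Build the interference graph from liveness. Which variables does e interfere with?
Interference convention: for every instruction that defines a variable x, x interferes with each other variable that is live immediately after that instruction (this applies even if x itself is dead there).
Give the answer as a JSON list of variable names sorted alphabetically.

Answer: ["d", "z"]

Derivation:
def/use:
  n0: {e,q} / ∅
  n1: {d,e} / ∅
  n2: {e,z} / ∅
  n3: {r,z} / ∅
  n4: {d} / {d}

Backward fixpoint:
  n0: in=∅ out=∅
  n1: in=∅ out={d}
  n2: in=∅ out=∅
  n3: in={d} out={d}
  n4: in={d} out=∅

Interfere edges:
  d↔{e,r,z}
  e↔{d,z}
  q↔∅
  r↔{d}
  z↔{d,e}

N(e) = ["d", "z"]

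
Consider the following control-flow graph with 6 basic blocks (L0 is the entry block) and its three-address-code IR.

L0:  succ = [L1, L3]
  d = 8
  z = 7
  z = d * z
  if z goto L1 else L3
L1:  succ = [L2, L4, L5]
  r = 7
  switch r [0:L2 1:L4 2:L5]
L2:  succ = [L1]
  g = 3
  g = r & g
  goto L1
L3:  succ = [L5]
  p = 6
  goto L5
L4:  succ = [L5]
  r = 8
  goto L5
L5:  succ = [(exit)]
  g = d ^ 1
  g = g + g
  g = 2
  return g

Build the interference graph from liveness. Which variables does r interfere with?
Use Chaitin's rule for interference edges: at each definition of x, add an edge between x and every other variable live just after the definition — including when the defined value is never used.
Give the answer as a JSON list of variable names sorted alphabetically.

Answer: ["d", "g"]

Analysis:
Block summaries:
  L0: def={d,z} ue=∅
  L1: def={r} ue=∅
  L2: def={g} ue={r}
  L3: def={p} ue=∅
  L4: def={r} ue=∅
  L5: def={g} ue={d}

Live sets:
  L0: in=∅ out={d}
  L1: in={d} out={d,r}
  L2: in={d,r} out={d}
  L3: in={d} out={d}
  L4: in={d} out={d}
  L5: in={d} out=∅

Conflict graph:
  d — {g,p,r,z}
  g — {d,r}
  p — {d}
  r — {d,g}
  z — {d}

N(r) = ["d", "g"]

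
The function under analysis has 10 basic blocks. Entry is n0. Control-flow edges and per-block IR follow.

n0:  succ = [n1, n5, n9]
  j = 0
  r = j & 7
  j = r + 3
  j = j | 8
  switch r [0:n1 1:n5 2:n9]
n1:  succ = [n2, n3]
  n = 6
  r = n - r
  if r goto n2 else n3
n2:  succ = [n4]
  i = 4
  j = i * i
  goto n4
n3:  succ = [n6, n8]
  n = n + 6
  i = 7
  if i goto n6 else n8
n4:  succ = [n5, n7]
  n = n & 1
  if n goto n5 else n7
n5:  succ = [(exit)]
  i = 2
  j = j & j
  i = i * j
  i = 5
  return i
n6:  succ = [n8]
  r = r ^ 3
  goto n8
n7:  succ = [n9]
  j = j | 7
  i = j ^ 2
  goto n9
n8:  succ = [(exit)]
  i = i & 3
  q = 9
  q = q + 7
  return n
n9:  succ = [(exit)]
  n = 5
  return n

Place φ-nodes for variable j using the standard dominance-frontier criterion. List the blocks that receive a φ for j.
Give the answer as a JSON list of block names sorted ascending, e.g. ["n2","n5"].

idom tree: n1←n0 n2←n1 n3←n1 n4←n2 n5←n0 n6←n3 n7←n4 n8←n3 n9←n0
Dom at joins:
  n5: preds {n0,n4}: {n0} ∩ {n0,n1,n2,n4} = {n0}; idom=n0
  n8: preds {n3,n6}: {n0,n1,n3} ∩ {n0,n1,n3,n6} = {n0,n1,n3}; idom=n3
  n9: preds {n0,n7}: {n0} ∩ {n0,n1,n2,n4,n7} = {n0}; idom=n0

DF walk-up:
  n5←n0: walk · to n0
  n5←n4: walk n4→n2→n1 to n0
  n8←n3: walk · to n3
  n8←n6: walk n6 to n3
  n9←n0: walk · to n0
  n9←n7: walk n7→n4→n2→n1 to n0
  n0 → ∅
  n1 → {n5,n9}
  n2 → {n5,n9}
  n3 → ∅
  n4 → {n5,n9}
  n5 → ∅
  n6 → {n8}
  n7 → {n9}
  n8 → ∅
  n9 → ∅

φ for j: defs {n0,n2,n5,n7}
  DF⁺ = {n5,n9}

Answer: ["n5", "n9"]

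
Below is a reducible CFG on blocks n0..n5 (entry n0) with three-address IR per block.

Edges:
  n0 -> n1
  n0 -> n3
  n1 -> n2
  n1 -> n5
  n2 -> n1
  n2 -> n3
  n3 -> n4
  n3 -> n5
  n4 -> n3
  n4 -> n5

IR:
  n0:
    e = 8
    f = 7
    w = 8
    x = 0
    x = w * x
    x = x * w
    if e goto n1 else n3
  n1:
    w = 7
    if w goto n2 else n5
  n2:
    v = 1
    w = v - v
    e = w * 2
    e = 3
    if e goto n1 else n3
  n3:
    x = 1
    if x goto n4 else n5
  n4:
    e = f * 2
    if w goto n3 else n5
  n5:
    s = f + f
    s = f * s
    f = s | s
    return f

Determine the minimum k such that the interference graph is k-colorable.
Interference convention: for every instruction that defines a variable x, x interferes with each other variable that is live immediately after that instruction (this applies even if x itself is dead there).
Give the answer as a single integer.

Per-block:
  n0: {e,f,w,x} / ∅
  n1: {w} / ∅
  n2: {e,v,w} / ∅
  n3: {x} / ∅
  n4: {e} / {f,w}
  n5: {f,s} / {f}

Live sets:
  n0 li=∅ lo={f,w}
  n1 li={f} lo={f}
  n2 li={f} lo={f,w}
  n3 li={f,w} lo={f,w}
  n4 li={f,w} lo={f,w}
  n5 li={f} lo=∅

Conflict graph:
  e — {f,w,x}
  f — {e,s,v,w,x}
  s — {f}
  v — {f}
  w — {e,f,x}
  x — {e,f,w}

Chromatic number:
  clique {e,f,w,x} ⇒ need ≥ 4
  4-colouring: r0={f}  r1={e,s,v}  r2={w}  r3={x}
  χ = 4

Answer: 4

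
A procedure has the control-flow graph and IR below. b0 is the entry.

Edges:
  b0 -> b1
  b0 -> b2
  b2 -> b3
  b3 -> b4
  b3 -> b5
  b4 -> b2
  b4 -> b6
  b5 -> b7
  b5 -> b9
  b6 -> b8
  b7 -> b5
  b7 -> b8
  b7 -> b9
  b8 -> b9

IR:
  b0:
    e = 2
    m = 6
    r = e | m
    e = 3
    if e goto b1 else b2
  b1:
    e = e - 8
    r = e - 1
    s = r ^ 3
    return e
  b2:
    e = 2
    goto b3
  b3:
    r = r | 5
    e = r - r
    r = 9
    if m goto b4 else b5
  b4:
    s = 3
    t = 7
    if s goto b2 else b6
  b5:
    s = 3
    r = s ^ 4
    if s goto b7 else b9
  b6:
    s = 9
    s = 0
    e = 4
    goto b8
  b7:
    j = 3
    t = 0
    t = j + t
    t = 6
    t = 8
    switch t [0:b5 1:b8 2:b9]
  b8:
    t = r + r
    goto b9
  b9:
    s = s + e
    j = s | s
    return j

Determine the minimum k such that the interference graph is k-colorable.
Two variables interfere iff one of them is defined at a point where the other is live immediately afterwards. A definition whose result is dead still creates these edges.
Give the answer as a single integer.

Answer: 5

Working:
def/use:
  b0 def {e,m,r} use ∅
  b1 def {e,r,s} use {e}
  b2 def {e} use ∅
  b3 def {e,r} use {m,r}
  b4 def {s,t} use ∅
  b5 def {r,s} use ∅
  b6 def {e,s} use ∅
  b7 def {j,t} use ∅
  b8 def {t} use {r}
  b9 def {j,s} use {e,s}

Backward fixpoint:
  b0: in=∅ out={e,m,r}
  b1: in={e} out=∅
  b2: in={m,r} out={m,r}
  b3: in={m,r} out={e,m,r}
  b4: in={m,r} out={m,r}
  b5: in={e} out={e,r,s}
  b6: in={r} out={e,r,s}
  b7: in={e,r,s} out={e,r,s}
  b8: in={e,r,s} out={e,s}
  b9: in={e,s} out=∅

Interfere edges:
  e: {j,m,r,s,t}
  j: {e,r,s,t}
  m: {e,r,s,t}
  r: {e,j,m,s,t}
  s: {e,j,m,r,t}
  t: {e,j,m,r,s}

Colouring:
  clique {e,j,r,s,t} ⇒ need ≥ 5
  5-colouring: R0={e}  R1={r}  R2={s}  R3={t}  R4={j,m}
  χ = 5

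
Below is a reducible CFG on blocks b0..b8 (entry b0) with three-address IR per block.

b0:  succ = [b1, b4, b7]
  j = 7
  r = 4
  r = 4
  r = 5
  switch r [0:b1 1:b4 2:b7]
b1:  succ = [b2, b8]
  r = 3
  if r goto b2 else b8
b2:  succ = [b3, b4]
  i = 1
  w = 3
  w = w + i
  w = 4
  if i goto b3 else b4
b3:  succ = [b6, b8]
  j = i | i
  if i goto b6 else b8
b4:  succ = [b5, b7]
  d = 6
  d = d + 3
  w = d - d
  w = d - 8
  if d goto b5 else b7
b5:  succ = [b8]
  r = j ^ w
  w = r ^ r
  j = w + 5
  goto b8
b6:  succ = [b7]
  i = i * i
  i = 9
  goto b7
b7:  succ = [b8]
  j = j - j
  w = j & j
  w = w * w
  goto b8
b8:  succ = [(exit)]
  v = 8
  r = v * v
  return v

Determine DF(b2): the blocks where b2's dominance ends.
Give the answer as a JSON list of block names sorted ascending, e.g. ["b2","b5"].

idom tree: b1←b0 b2←b1 b3←b2 b4←b0 b5←b4 b6←b3 b7←b0 b8←b0
Dom∩ at merges:
  b4: preds {b0,b2}: {b0} ∩ {b0,b1,b2} = {b0}; idom=b0
  b7: preds {b0,b4,b6}: {b0} ∩ {b0,b4} ∩ {b0,b1,b2,b3,b6} = {b0}; idom=b0
  b8: preds {b1,b3,b5,b7}: {b0,b1} ∩ {b0,b1,b2,b3} ∩ {b0,b4,b5} ∩ {b0,b7} = {b0}; idom=b0

DF walk-up:
  join b4 pred b0: · stop@b0
  join b4 pred b2: b2→b1 stop@b0
  join b7 pred b0: · stop@b0
  join b7 pred b4: b4 stop@b0
  join b7 pred b6: b6→b3→b2→b1 stop@b0
  join b8 pred b1: b1 stop@b0
  join b8 pred b3: b3→b2→b1 stop@b0
  join b8 pred b5: b5→b4 stop@b0
  join b8 pred b7: b7 stop@b0
  b0: DF=∅
  b1: DF={b4,b7,b8}
  b2: DF={b4,b7,b8}
  b3: DF={b7,b8}
  b4: DF={b7,b8}
  b5: DF={b8}
  b6: DF={b7}
  b7: DF={b8}
  b8: DF=∅

DF(b2) = ["b4", "b7", "b8"]

Answer: ["b4", "b7", "b8"]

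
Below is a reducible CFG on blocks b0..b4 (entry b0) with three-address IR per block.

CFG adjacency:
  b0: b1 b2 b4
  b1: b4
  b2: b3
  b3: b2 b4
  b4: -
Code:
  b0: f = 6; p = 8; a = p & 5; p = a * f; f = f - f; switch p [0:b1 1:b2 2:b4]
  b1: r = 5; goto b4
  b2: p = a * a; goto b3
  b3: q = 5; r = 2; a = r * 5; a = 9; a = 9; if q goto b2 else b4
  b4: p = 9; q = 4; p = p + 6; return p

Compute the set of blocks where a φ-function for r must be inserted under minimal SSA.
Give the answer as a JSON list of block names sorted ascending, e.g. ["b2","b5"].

idom tree: b1←b0 b2←b0 b3←b2 b4←b0
Dom∩ at merges:
  b2: preds {b0,b3}: {b0} ∩ {b0,b2,b3} = {b0}; idom=b0
  b4: preds {b0,b1,b3}: {b0} ∩ {b0,b1} ∩ {b0,b2,b3} = {b0}; idom=b0

DF walk-up:
  join b2 pred b0: · stop@b0
  join b2 pred b3: b3→b2 stop@b0
  join b4 pred b0: · stop@b0
  join b4 pred b1: b1 stop@b0
  join b4 pred b3: b3→b2 stop@b0
  b0: DF=∅
  b1: DF={b4}
  b2: DF={b2,b4}
  b3: DF={b2,b4}
  b4: DF=∅

φ for r: defs {b1,b3}
  DF⁺ = {b2,b4}

Answer: ["b2", "b4"]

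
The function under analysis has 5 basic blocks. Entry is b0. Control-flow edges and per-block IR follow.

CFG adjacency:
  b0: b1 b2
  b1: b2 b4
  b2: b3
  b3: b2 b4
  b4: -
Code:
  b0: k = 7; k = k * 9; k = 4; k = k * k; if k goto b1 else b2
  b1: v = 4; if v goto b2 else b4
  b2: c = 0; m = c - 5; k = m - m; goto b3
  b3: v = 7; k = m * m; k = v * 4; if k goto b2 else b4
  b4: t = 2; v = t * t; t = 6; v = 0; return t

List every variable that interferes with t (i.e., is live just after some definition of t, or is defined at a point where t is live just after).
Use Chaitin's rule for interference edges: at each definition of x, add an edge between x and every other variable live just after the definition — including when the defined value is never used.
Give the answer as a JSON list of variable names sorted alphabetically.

Block summaries:
  b0: def={k} ue=∅
  b1: def={v} ue=∅
  b2: def={c,k,m} ue=∅
  b3: def={k,v} ue={m}
  b4: def={t,v} ue=∅

Backward fixpoint:
  b0: in=∅ out=∅
  b1: in=∅ out=∅
  b2: in=∅ out={m}
  b3: in={m} out=∅
  b4: in=∅ out=∅

Conflict graph:
  c — ∅
  k — {m,v}
  m — {k,v}
  t — {v}
  v — {k,m,t}

N(t) = ["v"]

Answer: ["v"]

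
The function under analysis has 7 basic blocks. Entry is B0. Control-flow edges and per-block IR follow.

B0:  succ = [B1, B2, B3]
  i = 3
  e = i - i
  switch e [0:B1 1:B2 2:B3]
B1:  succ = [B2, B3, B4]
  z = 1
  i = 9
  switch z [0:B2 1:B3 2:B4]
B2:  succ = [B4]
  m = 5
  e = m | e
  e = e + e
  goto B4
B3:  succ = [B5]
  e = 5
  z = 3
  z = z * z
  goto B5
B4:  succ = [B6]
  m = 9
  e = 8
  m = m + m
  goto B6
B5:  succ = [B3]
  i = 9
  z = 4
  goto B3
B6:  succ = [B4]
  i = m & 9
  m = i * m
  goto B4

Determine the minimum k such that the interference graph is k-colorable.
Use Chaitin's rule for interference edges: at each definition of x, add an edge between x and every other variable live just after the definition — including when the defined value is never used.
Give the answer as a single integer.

Answer: 3

Working:
Per-block:
  B0: def={e,i} ue=∅
  B1: def={i,z} ue=∅
  B2: def={e,m} ue={e}
  B3: def={e,z} ue=∅
  B4: def={e,m} ue=∅
  B5: def={i,z} ue=∅
  B6: def={i,m} ue={m}

Backward fixpoint:
  B0 li=∅ lo={e}
  B1 li={e} lo={e}
  B2 li={e} lo=∅
  B3 li=∅ lo=∅
  B4 li=∅ lo={m}
  B5 li=∅ lo=∅
  B6 li={m} lo=∅

Interfere edges:
  e — {i,m,z}
  i — {e,m,z}
  m — {e,i}
  z — {e,i}

Registers:
  lower bound: {e,i,m} mutually conflict ⇒ χ ≥ 3
  assign e→R0 i→R1 m→R2 z→R2 — no edge inside a register ⇒ χ ≤ 3
  χ = 3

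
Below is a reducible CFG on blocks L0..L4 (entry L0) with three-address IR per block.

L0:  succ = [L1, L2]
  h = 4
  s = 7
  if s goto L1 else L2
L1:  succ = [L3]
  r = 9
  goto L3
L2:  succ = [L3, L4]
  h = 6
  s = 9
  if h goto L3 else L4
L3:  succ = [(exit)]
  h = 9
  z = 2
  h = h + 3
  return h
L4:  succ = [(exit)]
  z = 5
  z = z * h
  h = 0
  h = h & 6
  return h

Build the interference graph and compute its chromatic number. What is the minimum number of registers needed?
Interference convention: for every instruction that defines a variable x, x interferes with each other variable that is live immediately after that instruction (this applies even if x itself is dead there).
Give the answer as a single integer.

def/use:
  L0: def={h,s} ue=∅
  L1: def={r} ue=∅
  L2: def={h,s} ue=∅
  L3: def={h,z} ue=∅
  L4: def={h,z} ue={h}

Live sets:
  L0: in=∅ out=∅
  L1: in=∅ out=∅
  L2: in=∅ out={h}
  L3: in=∅ out=∅
  L4: in={h} out=∅

Interference:
  h — {s,z}
  r — ∅
  s — {h}
  z — {h}

Chromatic number:
  lower bound: {h,s} mutually conflict ⇒ χ ≥ 2
  2-colouring: c0={h,r}  c1={s,z}
  χ = 2

Answer: 2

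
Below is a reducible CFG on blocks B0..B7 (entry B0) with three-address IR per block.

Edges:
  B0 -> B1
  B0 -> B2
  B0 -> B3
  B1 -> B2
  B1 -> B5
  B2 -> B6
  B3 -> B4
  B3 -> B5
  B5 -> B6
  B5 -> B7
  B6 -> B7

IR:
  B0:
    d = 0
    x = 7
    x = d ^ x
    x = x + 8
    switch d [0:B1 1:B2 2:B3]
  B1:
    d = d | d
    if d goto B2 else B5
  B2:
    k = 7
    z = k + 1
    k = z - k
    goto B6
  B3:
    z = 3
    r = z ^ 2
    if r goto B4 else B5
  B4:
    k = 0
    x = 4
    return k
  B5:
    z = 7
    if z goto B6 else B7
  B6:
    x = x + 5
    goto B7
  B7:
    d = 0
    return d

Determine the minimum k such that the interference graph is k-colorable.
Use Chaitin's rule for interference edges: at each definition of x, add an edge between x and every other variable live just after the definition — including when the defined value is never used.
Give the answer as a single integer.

Per-block:
  B0: {d,x} / ∅
  B1: {d} / {d}
  B2: {k,z} / ∅
  B3: {r,z} / ∅
  B4: {k,x} / ∅
  B5: {z} / ∅
  B6: {x} / {x}
  B7: {d} / ∅

Backward fixpoint:
  B0 li=∅ lo={d,x}
  B1 li={d,x} lo={x}
  B2 li={x} lo={x}
  B3 li={x} lo={x}
  B4 li=∅ lo=∅
  B5 li={x} lo={x}
  B6 li={x} lo=∅
  B7 li=∅ lo=∅

Interfere edges:
  d: {x}
  k: {x,z}
  r: {x}
  x: {d,k,r,z}
  z: {k,x}

Registers:
  {k,x,z} pairwise interfere (3-clique) ⇒ χ ≥ 3
  assign d→r1 k→r1 r→r1 x→r0 z→r2 — no edge inside a register ⇒ χ ≤ 3
  χ = 3

Answer: 3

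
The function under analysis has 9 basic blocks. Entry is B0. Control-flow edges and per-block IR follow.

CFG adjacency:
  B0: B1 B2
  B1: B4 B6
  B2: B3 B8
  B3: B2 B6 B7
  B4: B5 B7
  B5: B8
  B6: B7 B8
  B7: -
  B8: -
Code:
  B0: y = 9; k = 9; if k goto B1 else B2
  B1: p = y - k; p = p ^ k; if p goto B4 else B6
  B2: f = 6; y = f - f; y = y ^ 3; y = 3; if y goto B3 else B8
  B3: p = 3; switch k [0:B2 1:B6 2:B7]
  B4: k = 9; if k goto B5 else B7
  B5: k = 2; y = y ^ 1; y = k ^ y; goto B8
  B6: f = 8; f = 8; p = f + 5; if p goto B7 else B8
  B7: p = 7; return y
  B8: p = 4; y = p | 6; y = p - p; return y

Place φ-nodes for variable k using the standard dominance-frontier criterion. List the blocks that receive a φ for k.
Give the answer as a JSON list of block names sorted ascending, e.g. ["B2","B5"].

Answer: ["B7", "B8"]

Analysis:
idom tree: B1←B0 B2←B0 B3←B2 B4←B1 B5←B4 B6←B0 B7←B0 B8←B0
Dom at joins:
  B2: preds {B0,B3}: {B0} ∩ {B0,B2,B3} = {B0}; idom=B0
  B6: preds {B1,B3}: {B0,B1} ∩ {B0,B2,B3} = {B0}; idom=B0
  B7: preds {B3,B4,B6}: {B0,B2,B3} ∩ {B0,B1,B4} ∩ {B0,B6} = {B0}; idom=B0
  B8: preds {B2,B5,B6}: {B0,B2} ∩ {B0,B1,B4,B5} ∩ {B0,B6} = {B0}; idom=B0

Frontier:
  join B2 pred B0: · stop@B0
  join B2 pred B3: B3→B2 stop@B0
  join B6 pred B1: B1 stop@B0
  join B6 pred B3: B3→B2 stop@B0
  join B7 pred B3: B3→B2 stop@B0
  join B7 pred B4: B4→B1 stop@B0
  join B7 pred B6: B6 stop@B0
  join B8 pred B2: B2 stop@B0
  join B8 pred B5: B5→B4→B1 stop@B0
  join B8 pred B6: B6 stop@B0
  B0 → ∅
  B1 → {B6,B7,B8}
  B2 → {B2,B6,B7,B8}
  B3 → {B2,B6,B7}
  B4 → {B7,B8}
  B5 → {B8}
  B6 → {B7,B8}
  B7 → ∅
  B8 → ∅

φ for k: defs {B0,B4,B5}
  DF⁺ = {B7,B8}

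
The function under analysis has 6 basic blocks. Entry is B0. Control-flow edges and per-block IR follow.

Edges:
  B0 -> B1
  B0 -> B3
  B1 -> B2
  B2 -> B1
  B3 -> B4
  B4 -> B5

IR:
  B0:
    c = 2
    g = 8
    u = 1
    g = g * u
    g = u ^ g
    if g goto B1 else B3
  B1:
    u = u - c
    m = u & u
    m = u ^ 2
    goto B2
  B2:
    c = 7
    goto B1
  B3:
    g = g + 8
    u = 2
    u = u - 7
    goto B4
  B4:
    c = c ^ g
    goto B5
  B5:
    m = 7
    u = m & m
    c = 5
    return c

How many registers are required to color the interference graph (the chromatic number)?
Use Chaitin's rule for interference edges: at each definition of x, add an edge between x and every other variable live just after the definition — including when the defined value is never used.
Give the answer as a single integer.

Per-block:
  B0 def {c,g,u} use ∅
  B1 def {m,u} use {c,u}
  B2 def {c} use ∅
  B3 def {g,u} use {g}
  B4 def {c} use {c,g}
  B5 def {c,m,u} use ∅

Backward fixpoint:
  B0: in=∅ out={c,g,u}
  B1: in={c,u} out={u}
  B2: in={u} out={c,u}
  B3: in={c,g} out={c,g}
  B4: in={c,g} out=∅
  B5: in=∅ out=∅

Conflict graph:
  c — {g,u}
  g — {c,u}
  m — {u}
  u — {c,g,m}

Colouring:
  clique {c,g,u} ⇒ need ≥ 3
  assign c→r1 g→r2 m→r1 u→r0 — no edge inside a register ⇒ χ ≤ 3
  χ = 3

Answer: 3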